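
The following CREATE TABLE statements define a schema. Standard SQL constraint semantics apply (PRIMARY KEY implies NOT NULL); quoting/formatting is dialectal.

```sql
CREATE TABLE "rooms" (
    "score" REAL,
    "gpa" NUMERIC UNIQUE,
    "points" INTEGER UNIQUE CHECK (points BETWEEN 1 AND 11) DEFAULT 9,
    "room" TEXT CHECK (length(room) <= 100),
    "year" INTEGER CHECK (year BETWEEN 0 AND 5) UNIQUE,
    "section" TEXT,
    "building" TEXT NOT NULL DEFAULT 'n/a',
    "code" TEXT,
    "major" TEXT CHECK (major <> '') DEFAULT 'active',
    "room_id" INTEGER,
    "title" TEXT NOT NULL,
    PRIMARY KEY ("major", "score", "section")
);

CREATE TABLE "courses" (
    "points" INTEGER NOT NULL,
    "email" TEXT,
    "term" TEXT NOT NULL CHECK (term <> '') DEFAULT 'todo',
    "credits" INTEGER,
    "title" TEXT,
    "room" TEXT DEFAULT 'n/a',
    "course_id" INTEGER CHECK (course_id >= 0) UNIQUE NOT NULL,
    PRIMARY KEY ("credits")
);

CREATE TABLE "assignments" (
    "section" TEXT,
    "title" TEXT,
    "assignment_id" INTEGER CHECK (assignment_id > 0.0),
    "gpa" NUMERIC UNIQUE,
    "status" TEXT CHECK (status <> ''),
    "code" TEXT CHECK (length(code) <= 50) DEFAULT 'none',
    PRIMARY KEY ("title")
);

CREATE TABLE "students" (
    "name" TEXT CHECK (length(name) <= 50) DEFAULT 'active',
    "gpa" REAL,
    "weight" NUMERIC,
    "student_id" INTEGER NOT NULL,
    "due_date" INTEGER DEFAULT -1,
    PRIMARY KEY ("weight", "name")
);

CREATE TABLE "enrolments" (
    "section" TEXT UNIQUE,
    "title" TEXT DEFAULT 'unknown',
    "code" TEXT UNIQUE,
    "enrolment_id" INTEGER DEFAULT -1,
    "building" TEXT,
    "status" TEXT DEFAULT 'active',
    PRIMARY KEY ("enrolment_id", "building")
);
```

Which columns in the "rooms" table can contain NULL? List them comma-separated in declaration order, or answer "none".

gpa, points, room, year, code, room_id

- score: part of the PRIMARY KEY, which implies NOT NULL → not nullable.
- gpa: UNIQUE does not imply NOT NULL → nullable.
- points: CHECK does not forbid NULL (a CHECK constraint passes when its expression is NULL) → nullable.
- room: CHECK does not forbid NULL (a CHECK constraint passes when its expression is NULL) → nullable.
- year: CHECK does not forbid NULL (a CHECK constraint passes when its expression is NULL) → nullable.
- section: part of the PRIMARY KEY, which implies NOT NULL → not nullable.
- building: declared NOT NULL → not nullable.
- code: no NOT NULL constraint applies → nullable.
- major: part of the PRIMARY KEY, which implies NOT NULL → not nullable.
- room_id: no NOT NULL constraint applies → nullable.
- title: declared NOT NULL → not nullable.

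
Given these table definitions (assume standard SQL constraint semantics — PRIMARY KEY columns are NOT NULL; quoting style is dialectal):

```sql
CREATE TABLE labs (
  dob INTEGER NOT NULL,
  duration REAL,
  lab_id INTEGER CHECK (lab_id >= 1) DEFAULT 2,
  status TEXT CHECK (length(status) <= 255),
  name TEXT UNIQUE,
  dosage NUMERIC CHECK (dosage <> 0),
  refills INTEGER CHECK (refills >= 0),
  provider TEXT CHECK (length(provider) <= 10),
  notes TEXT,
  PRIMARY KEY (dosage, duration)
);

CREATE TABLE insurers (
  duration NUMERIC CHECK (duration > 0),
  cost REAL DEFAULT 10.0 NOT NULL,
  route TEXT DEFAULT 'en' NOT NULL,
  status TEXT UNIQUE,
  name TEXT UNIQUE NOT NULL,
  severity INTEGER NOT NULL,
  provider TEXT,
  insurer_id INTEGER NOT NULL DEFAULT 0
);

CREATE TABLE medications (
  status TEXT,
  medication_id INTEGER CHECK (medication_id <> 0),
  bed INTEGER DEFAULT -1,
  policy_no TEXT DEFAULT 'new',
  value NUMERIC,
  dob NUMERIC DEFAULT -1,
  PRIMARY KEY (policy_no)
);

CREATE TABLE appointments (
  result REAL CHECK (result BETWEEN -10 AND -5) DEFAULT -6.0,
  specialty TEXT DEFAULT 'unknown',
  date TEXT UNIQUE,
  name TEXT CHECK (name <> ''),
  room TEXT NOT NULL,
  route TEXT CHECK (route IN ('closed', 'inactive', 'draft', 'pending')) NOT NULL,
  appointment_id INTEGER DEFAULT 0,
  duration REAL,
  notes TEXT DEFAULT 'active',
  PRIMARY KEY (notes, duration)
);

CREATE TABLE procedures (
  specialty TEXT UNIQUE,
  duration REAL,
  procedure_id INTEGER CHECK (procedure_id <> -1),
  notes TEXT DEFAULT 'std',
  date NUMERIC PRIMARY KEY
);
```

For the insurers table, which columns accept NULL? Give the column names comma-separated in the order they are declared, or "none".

- duration: CHECK does not forbid NULL (a CHECK constraint passes when its expression is NULL) → nullable.
- cost: declared NOT NULL → not nullable.
- route: declared NOT NULL → not nullable.
- status: UNIQUE does not imply NOT NULL → nullable.
- name: declared NOT NULL → not nullable.
- severity: declared NOT NULL → not nullable.
- provider: no NOT NULL constraint applies → nullable.
- insurer_id: declared NOT NULL → not nullable.

duration, status, provider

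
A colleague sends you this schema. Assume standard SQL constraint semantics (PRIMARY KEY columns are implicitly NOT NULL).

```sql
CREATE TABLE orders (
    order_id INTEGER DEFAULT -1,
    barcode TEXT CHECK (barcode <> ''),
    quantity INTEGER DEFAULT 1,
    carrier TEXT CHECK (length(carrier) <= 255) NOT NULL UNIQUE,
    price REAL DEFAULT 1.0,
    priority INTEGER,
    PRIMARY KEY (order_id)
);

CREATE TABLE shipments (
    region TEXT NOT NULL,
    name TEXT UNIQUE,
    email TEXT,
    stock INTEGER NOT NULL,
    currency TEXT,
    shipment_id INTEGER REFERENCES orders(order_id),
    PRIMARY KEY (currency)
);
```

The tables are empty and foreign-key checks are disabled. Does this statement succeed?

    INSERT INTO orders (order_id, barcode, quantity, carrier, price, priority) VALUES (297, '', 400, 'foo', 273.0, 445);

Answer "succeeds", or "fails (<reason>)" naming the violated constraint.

fails (CHECK on barcode)

The value '' for barcode violates CHECK (barcode <> '').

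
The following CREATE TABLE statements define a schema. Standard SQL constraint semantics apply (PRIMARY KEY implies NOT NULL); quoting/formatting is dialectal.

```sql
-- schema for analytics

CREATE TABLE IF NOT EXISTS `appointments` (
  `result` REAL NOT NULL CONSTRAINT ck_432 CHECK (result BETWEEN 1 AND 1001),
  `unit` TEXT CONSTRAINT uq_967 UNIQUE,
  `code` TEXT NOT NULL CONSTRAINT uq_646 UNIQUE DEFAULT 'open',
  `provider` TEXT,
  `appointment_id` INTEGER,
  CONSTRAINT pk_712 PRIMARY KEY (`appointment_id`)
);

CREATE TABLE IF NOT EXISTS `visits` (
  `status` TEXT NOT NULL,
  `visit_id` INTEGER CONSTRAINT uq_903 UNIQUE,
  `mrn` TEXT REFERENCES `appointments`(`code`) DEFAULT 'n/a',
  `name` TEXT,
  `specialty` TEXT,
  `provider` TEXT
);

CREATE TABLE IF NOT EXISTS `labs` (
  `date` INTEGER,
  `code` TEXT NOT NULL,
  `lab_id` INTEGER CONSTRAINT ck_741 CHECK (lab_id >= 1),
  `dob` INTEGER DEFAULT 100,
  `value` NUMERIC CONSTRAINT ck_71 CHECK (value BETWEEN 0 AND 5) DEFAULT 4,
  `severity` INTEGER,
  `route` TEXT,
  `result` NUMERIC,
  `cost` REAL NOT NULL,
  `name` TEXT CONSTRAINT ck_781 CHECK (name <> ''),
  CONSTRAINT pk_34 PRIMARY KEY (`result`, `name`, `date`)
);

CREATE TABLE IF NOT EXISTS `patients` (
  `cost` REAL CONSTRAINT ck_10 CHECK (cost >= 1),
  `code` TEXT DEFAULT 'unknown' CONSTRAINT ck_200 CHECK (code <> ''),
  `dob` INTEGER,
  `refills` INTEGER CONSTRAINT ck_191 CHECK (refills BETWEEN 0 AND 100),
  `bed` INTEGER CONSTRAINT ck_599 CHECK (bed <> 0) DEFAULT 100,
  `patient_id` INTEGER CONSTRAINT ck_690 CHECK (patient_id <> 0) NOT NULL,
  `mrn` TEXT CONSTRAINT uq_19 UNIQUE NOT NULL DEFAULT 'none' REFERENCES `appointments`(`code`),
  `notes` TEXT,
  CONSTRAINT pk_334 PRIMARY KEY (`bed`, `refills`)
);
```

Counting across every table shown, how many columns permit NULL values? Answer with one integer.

appointments: 2 nullable (unit, provider — PK (appointment_id) and explicit NOT NULL columns excluded).
visits: 5 nullable (visit_id, mrn, name, specialty, provider — PK none and explicit NOT NULL columns excluded).
labs: 5 nullable (lab_id, dob, value, severity, route — PK (result, name, date) and explicit NOT NULL columns excluded).
patients: 4 nullable (cost, code, dob, notes — PK (bed, refills) and explicit NOT NULL columns excluded).
Total: 2 + 5 + 5 + 4 = 16.

16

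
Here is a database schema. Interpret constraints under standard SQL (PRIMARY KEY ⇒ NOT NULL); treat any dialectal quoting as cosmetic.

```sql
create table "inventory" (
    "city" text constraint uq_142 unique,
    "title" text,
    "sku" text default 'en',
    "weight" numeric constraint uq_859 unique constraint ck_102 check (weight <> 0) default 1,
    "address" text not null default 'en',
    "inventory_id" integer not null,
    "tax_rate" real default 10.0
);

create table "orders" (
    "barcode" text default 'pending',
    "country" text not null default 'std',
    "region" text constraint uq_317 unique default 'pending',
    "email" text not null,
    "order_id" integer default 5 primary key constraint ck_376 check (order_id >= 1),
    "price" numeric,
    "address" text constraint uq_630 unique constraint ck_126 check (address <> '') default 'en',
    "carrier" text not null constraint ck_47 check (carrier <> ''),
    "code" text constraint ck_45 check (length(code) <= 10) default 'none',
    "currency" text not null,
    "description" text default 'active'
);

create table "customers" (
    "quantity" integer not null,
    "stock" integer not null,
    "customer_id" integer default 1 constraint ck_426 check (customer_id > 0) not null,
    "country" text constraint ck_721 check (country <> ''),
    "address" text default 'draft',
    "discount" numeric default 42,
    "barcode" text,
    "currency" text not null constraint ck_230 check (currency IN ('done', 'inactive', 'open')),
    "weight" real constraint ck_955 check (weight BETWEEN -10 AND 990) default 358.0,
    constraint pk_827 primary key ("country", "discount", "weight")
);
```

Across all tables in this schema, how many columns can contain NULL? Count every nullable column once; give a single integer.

inventory: 5 nullable (city, title, sku, weight, tax_rate — PK none and explicit NOT NULL columns excluded).
orders: 6 nullable (barcode, region, price, address, code, description — PK (order_id) and explicit NOT NULL columns excluded).
customers: 2 nullable (address, barcode — PK (country, discount, weight) and explicit NOT NULL columns excluded).
Total: 5 + 6 + 2 = 13.

13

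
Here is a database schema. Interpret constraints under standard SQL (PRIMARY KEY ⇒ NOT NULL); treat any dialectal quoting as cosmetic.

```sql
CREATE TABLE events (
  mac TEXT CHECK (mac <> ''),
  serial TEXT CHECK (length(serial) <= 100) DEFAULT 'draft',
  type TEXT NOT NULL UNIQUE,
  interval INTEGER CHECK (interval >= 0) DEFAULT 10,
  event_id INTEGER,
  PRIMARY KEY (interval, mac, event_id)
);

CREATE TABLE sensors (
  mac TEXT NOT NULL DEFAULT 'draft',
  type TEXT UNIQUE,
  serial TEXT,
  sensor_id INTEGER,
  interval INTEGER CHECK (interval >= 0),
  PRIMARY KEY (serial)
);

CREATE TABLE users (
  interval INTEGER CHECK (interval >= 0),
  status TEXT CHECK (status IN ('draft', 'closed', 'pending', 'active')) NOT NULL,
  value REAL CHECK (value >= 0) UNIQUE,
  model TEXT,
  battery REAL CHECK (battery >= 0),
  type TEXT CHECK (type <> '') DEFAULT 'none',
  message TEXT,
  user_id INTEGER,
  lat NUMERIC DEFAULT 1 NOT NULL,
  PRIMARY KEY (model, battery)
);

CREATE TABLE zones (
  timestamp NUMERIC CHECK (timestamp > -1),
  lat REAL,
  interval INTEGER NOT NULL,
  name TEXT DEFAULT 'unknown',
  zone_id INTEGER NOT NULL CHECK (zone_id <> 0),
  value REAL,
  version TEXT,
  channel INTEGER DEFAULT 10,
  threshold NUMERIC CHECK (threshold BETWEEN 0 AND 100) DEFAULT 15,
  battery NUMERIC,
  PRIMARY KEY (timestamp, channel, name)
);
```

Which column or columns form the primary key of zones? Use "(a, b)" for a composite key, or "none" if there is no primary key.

(timestamp, channel, name)

A table-level PRIMARY KEY clause names 3 columns: timestamp, channel, name.
This is a composite key — the combination is unique, not each column individually.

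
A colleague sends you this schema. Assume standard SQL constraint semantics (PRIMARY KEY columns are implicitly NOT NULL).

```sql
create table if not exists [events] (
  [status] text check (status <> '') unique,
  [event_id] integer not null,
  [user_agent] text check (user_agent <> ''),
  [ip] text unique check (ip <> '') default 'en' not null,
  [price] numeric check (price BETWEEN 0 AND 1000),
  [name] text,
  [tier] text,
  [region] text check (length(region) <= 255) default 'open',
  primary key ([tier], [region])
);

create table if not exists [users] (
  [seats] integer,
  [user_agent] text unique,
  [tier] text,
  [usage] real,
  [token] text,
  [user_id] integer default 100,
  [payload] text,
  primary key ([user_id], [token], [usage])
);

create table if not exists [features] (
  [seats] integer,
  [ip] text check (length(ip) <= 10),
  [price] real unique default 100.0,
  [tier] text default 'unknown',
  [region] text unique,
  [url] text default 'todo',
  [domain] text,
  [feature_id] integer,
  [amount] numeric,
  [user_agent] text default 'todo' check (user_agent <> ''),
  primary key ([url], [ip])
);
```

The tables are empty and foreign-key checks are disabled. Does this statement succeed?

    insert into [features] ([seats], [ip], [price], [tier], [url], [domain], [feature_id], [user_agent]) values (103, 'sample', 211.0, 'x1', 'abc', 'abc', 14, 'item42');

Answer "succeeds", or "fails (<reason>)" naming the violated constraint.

NOT NULL columns: ip is supplied; url is supplied.
CHECK constraints: 'sample' satisfies (length(ip) <= 10); 'item42' satisfies (user_agent <> '').
No constraint is violated.

succeeds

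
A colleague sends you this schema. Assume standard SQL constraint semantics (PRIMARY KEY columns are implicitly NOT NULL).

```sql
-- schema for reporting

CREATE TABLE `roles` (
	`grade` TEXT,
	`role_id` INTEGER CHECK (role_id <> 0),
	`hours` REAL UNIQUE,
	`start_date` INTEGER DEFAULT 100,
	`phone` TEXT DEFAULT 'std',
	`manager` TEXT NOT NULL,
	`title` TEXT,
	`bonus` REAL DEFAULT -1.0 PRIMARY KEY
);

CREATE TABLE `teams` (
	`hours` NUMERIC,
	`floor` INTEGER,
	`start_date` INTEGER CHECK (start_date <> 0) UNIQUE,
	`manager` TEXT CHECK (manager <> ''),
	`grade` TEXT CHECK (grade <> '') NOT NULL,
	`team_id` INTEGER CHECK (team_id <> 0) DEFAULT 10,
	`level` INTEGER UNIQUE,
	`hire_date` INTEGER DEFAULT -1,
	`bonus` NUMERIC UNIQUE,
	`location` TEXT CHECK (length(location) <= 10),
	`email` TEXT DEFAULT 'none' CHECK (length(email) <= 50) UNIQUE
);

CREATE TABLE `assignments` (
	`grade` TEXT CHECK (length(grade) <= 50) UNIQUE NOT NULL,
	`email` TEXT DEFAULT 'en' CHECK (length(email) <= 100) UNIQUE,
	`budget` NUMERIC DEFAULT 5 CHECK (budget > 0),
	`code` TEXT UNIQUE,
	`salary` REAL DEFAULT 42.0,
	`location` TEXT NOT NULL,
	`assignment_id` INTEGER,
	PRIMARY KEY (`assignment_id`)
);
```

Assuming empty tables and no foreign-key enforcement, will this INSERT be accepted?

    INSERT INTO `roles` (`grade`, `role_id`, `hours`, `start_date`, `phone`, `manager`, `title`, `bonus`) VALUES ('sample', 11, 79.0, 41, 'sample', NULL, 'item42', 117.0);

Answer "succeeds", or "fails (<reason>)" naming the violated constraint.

manager is explicitly set to NULL, but manager is declared NOT NULL.

fails (NOT NULL on manager)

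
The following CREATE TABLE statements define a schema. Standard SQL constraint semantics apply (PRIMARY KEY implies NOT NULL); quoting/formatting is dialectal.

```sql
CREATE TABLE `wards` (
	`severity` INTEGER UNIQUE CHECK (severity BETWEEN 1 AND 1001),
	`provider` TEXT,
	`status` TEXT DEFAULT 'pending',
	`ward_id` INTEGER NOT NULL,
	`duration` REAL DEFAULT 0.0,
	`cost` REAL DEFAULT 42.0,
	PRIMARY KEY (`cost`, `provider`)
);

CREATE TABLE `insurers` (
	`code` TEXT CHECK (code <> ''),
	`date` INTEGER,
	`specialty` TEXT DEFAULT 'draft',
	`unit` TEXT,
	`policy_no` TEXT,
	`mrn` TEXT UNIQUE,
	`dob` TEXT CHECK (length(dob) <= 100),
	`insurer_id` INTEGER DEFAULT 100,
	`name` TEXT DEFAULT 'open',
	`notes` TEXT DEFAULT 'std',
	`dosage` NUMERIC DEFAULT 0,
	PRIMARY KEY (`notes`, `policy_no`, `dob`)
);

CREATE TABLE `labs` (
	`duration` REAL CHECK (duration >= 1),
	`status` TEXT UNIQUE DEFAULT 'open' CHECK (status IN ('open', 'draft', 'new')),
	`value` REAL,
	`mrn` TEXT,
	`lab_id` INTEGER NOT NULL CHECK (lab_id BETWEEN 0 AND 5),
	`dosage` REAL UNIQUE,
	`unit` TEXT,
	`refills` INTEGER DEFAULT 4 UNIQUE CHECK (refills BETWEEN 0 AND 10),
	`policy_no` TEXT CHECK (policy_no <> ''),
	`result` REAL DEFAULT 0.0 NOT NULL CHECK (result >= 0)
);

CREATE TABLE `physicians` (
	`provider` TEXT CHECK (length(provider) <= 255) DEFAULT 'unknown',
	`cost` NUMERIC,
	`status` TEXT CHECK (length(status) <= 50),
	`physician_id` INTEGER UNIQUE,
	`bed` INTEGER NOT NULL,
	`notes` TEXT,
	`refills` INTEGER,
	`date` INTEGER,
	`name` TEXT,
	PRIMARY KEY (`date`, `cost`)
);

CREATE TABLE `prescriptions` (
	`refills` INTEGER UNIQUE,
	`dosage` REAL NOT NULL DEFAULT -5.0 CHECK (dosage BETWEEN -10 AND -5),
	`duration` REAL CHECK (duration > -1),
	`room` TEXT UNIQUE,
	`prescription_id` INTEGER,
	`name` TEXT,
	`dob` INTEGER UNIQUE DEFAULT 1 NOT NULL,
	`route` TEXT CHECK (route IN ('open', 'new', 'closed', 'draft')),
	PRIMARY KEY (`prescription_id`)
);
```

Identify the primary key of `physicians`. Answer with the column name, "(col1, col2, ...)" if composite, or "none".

(date, cost)

A table-level PRIMARY KEY clause names 2 columns: date, cost.
This is a composite key — the combination is unique, not each column individually.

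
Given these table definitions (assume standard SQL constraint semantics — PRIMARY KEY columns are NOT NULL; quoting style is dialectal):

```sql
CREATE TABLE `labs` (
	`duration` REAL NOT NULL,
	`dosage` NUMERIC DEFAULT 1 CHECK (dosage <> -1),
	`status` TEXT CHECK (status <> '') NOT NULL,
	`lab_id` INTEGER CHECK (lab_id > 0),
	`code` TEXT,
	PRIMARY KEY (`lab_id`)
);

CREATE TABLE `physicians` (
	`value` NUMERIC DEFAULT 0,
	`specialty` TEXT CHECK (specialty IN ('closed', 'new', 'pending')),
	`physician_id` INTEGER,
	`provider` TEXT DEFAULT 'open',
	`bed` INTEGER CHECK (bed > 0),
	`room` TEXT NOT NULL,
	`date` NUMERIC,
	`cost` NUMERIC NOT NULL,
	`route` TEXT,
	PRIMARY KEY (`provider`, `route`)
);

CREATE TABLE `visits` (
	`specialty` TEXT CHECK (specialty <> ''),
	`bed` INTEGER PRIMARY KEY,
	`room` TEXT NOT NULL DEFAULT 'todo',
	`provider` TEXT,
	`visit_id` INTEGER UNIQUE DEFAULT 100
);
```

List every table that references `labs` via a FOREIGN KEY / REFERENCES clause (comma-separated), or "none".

No REFERENCES clause anywhere in the schema names labs.

none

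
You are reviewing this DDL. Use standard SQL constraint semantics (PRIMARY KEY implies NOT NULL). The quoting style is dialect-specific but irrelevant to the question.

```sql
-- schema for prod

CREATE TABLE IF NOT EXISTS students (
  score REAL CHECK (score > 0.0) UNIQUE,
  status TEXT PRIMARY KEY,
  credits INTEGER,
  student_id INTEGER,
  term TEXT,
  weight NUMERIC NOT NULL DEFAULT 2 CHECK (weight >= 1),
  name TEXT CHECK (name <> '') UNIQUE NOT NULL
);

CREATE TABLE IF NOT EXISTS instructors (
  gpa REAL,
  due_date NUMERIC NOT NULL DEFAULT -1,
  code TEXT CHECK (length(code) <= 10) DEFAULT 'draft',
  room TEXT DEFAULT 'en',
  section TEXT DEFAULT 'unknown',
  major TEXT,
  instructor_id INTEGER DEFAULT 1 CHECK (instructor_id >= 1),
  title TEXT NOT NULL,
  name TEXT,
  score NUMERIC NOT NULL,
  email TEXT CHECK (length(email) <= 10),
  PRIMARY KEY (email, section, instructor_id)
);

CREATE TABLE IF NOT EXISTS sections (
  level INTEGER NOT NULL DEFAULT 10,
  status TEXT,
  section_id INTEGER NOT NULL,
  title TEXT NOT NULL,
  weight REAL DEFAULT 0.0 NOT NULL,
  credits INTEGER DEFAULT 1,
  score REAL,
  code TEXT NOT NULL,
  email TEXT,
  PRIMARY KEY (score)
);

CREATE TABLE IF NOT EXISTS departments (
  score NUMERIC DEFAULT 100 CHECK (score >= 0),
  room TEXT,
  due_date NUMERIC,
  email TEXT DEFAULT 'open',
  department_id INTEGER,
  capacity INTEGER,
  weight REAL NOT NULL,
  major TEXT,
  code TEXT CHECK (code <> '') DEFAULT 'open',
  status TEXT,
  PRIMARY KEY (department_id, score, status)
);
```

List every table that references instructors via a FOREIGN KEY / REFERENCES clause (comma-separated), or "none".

No REFERENCES clause anywhere in the schema names instructors.

none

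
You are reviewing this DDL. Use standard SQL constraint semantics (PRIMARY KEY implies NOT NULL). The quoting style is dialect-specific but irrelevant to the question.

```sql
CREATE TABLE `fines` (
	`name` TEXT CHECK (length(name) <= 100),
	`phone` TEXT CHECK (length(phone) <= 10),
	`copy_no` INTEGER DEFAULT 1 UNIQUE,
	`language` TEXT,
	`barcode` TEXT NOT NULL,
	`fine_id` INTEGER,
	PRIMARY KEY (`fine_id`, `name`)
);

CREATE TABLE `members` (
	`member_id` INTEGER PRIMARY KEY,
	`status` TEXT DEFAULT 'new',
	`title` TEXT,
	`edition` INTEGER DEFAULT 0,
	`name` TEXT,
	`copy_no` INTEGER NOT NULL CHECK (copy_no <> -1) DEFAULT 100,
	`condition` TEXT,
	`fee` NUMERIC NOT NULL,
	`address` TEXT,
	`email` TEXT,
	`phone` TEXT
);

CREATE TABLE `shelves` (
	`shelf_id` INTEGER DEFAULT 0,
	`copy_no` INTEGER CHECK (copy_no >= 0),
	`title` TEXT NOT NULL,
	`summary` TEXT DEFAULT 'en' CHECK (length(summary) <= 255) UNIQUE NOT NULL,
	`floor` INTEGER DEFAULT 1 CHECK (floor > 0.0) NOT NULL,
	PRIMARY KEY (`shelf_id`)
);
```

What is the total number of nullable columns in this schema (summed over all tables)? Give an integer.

12

fines: 3 nullable (phone, copy_no, language — PK (fine_id, name) and explicit NOT NULL columns excluded).
members: 8 nullable (status, title, edition, name, condition, address, email, phone — PK (member_id) and explicit NOT NULL columns excluded).
shelves: 1 nullable (copy_no — PK (shelf_id) and explicit NOT NULL columns excluded).
Total: 3 + 8 + 1 = 12.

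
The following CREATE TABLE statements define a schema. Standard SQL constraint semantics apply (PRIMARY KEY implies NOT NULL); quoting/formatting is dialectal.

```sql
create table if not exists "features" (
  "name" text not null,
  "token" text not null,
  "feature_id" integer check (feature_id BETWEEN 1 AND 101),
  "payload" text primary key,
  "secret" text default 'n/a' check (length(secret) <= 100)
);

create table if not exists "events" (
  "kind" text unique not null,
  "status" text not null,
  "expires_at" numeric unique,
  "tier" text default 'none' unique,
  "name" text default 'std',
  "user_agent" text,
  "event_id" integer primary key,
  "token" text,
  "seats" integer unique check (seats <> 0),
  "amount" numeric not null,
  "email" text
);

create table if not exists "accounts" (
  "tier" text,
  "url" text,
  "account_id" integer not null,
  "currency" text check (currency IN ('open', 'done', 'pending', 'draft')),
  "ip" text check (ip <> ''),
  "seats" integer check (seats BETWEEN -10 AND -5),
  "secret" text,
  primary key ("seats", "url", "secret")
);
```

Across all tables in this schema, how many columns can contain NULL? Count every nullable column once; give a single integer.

features: 2 nullable (feature_id, secret — PK (payload) and explicit NOT NULL columns excluded).
events: 7 nullable (expires_at, tier, name, user_agent, token, seats, email — PK (event_id) and explicit NOT NULL columns excluded).
accounts: 3 nullable (tier, currency, ip — PK (seats, url, secret) and explicit NOT NULL columns excluded).
Total: 2 + 7 + 3 = 12.

12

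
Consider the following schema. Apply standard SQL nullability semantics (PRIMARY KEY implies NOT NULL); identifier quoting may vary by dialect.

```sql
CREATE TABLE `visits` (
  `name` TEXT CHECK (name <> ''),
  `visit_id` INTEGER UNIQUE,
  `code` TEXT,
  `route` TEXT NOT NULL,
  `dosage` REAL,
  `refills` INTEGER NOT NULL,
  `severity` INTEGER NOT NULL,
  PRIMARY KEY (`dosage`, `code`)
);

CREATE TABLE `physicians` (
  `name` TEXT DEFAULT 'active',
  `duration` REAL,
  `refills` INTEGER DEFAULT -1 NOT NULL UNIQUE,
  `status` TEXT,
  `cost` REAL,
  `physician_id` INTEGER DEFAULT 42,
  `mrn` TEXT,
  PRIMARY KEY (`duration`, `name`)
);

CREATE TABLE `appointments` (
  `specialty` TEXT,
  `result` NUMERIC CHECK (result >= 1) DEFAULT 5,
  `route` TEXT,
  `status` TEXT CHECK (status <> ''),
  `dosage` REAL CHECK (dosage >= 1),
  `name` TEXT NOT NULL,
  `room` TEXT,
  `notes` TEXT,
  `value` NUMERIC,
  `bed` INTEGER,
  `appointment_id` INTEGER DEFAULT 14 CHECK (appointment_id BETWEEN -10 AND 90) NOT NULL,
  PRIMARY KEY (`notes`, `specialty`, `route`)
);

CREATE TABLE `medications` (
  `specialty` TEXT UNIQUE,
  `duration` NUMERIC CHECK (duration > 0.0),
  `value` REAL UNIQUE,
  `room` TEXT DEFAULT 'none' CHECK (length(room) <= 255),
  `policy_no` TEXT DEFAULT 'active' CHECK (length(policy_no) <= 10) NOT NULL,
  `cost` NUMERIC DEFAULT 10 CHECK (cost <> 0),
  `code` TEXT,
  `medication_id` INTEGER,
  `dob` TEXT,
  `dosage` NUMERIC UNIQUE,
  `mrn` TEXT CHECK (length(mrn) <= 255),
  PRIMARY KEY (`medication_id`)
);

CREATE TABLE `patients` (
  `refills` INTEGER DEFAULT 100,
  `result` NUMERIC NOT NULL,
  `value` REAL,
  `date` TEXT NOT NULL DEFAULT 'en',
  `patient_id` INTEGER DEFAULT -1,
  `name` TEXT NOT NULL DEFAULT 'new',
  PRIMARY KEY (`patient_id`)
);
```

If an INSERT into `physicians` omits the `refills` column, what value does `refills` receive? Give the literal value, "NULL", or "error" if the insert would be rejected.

-1

refills has an explicit DEFAULT -1.
When the column is omitted from an INSERT, that default is used.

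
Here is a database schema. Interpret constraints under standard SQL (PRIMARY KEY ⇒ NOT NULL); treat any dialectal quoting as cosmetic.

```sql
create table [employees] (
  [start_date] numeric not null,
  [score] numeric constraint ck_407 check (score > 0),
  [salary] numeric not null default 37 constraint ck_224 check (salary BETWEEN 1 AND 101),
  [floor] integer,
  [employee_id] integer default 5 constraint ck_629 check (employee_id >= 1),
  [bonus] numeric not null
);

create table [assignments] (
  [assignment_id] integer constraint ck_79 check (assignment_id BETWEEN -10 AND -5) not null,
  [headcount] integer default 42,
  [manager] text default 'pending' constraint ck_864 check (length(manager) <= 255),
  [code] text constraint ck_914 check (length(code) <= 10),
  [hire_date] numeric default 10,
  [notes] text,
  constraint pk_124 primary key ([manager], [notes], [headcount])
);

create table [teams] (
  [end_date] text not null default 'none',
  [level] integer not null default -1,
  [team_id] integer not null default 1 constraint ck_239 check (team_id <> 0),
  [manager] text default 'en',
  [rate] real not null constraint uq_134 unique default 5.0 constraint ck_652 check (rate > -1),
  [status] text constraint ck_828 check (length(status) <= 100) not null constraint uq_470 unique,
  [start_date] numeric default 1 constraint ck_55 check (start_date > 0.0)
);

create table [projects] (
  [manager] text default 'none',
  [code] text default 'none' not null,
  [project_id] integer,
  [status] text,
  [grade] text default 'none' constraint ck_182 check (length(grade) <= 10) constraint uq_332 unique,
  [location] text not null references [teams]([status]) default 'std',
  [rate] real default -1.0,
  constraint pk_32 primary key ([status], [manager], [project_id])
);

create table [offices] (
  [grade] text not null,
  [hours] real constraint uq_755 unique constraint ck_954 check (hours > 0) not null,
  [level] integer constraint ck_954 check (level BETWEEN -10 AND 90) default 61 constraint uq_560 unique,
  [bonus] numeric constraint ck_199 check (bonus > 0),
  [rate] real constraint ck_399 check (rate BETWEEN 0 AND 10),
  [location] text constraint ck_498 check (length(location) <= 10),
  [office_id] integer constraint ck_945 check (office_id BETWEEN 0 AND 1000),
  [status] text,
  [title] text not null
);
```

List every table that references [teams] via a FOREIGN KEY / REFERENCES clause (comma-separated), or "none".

- projects.location references teams(status).

projects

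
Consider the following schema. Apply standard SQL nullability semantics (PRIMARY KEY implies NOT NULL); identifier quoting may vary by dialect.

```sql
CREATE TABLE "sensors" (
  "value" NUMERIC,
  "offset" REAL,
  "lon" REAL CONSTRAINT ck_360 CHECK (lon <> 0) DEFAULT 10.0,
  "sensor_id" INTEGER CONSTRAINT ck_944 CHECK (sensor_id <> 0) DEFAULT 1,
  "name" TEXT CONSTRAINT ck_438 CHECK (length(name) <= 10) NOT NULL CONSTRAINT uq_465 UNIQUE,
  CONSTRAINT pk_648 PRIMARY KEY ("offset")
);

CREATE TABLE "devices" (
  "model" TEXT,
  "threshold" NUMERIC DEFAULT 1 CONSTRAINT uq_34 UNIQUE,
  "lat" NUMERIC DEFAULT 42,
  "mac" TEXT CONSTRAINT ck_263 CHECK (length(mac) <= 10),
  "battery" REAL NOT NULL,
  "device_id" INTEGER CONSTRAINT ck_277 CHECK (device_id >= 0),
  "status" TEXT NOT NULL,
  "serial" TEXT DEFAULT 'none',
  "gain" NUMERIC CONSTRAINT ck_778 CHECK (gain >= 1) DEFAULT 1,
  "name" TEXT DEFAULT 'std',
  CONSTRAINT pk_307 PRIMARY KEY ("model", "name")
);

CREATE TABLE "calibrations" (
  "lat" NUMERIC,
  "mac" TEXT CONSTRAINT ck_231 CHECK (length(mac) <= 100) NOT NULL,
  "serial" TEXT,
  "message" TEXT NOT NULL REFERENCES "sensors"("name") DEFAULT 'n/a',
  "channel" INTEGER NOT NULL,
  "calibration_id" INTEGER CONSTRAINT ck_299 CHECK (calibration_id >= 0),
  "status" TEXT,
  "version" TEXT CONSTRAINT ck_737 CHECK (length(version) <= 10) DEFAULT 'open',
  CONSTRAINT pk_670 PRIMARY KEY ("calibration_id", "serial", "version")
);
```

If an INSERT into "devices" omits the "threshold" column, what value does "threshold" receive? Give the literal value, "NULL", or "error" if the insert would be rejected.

threshold has an explicit DEFAULT 1.
When the column is omitted from an INSERT, that default is used.

1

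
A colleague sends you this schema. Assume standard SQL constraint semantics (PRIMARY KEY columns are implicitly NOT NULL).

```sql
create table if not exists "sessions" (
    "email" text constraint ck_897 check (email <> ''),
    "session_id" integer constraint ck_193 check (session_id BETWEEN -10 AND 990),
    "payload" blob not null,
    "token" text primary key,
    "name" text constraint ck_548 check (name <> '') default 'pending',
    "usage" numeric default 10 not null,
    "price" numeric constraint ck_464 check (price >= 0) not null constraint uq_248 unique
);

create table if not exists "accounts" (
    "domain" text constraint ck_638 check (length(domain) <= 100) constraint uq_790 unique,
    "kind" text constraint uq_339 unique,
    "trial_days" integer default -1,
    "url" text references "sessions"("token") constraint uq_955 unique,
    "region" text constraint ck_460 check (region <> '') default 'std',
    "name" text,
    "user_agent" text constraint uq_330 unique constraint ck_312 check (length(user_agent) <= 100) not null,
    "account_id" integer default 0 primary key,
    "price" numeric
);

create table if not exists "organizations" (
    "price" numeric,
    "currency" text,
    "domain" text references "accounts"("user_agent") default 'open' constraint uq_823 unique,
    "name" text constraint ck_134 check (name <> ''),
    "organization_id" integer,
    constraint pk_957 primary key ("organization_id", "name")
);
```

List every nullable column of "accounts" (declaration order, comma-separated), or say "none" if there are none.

domain, kind, trial_days, url, region, name, price

- domain: CHECK does not forbid NULL (a CHECK constraint passes when its expression is NULL) → nullable.
- kind: UNIQUE does not imply NOT NULL → nullable.
- trial_days: DEFAULT only fills an omitted column; an explicit NULL is still allowed → nullable.
- url: a foreign key column may be NULL unless separately constrained → nullable.
- region: CHECK does not forbid NULL (a CHECK constraint passes when its expression is NULL) → nullable.
- name: no NOT NULL constraint applies → nullable.
- user_agent: declared NOT NULL → not nullable.
- account_id: part of the PRIMARY KEY, which implies NOT NULL → not nullable.
- price: no NOT NULL constraint applies → nullable.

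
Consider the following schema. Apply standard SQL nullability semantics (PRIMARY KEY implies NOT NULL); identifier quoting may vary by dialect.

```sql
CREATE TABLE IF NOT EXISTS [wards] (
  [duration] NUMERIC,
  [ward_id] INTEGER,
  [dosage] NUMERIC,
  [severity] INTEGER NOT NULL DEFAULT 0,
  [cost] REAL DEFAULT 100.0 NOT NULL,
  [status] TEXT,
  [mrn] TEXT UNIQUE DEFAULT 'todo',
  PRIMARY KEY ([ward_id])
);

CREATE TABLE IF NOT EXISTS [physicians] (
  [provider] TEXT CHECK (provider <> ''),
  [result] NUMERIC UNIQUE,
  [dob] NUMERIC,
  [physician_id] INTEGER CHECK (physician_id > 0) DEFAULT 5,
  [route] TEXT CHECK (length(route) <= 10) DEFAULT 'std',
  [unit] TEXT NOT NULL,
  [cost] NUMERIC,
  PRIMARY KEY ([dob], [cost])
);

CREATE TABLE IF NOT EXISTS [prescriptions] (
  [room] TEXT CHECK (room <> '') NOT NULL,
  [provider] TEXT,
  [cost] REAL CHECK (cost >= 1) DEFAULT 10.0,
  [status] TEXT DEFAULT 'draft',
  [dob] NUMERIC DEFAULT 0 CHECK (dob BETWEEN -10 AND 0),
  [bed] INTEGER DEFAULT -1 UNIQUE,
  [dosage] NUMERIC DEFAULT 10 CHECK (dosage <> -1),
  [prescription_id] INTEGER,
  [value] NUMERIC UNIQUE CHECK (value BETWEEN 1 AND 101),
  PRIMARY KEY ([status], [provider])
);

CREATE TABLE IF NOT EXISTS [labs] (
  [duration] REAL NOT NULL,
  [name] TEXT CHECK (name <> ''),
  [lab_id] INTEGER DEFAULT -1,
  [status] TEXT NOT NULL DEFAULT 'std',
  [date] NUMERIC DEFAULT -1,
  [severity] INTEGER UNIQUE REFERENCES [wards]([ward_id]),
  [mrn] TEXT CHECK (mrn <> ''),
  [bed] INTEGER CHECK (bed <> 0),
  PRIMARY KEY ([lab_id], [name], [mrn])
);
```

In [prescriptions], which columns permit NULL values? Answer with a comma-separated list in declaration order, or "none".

- room: declared NOT NULL → not nullable.
- provider: part of the PRIMARY KEY, which implies NOT NULL → not nullable.
- cost: CHECK does not forbid NULL (a CHECK constraint passes when its expression is NULL) → nullable.
- status: part of the PRIMARY KEY, which implies NOT NULL → not nullable.
- dob: CHECK does not forbid NULL (a CHECK constraint passes when its expression is NULL) → nullable.
- bed: UNIQUE does not imply NOT NULL → nullable.
- dosage: CHECK does not forbid NULL (a CHECK constraint passes when its expression is NULL) → nullable.
- prescription_id: no NOT NULL constraint applies → nullable.
- value: CHECK does not forbid NULL (a CHECK constraint passes when its expression is NULL) → nullable.

cost, dob, bed, dosage, prescription_id, value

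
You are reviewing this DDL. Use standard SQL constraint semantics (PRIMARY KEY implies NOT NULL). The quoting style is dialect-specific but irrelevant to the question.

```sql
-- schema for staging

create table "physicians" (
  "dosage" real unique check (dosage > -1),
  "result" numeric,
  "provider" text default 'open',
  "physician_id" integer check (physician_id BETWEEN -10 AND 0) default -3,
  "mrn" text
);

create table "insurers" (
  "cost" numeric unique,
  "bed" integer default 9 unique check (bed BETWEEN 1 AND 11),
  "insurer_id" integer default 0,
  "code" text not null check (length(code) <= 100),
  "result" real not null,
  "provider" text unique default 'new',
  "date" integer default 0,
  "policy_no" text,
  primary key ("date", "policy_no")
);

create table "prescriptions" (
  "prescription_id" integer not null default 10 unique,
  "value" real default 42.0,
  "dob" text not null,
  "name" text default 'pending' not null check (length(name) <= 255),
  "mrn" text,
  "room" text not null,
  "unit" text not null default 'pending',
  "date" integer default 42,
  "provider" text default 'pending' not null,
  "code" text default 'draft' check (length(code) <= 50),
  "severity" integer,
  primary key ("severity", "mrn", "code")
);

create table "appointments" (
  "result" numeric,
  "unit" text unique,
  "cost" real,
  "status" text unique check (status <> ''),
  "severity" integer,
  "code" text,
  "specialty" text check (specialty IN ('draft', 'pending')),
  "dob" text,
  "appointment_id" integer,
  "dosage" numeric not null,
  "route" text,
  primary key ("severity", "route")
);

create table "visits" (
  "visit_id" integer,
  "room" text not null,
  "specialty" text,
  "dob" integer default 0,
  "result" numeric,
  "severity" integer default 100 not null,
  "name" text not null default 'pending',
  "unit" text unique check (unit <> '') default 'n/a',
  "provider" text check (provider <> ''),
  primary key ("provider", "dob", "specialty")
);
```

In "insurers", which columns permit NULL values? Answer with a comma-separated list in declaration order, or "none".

cost, bed, insurer_id, provider

- cost: UNIQUE does not imply NOT NULL → nullable.
- bed: CHECK does not forbid NULL (a CHECK constraint passes when its expression is NULL) → nullable.
- insurer_id: DEFAULT only fills an omitted column; an explicit NULL is still allowed → nullable.
- code: declared NOT NULL → not nullable.
- result: declared NOT NULL → not nullable.
- provider: UNIQUE does not imply NOT NULL → nullable.
- date: part of the PRIMARY KEY, which implies NOT NULL → not nullable.
- policy_no: part of the PRIMARY KEY, which implies NOT NULL → not nullable.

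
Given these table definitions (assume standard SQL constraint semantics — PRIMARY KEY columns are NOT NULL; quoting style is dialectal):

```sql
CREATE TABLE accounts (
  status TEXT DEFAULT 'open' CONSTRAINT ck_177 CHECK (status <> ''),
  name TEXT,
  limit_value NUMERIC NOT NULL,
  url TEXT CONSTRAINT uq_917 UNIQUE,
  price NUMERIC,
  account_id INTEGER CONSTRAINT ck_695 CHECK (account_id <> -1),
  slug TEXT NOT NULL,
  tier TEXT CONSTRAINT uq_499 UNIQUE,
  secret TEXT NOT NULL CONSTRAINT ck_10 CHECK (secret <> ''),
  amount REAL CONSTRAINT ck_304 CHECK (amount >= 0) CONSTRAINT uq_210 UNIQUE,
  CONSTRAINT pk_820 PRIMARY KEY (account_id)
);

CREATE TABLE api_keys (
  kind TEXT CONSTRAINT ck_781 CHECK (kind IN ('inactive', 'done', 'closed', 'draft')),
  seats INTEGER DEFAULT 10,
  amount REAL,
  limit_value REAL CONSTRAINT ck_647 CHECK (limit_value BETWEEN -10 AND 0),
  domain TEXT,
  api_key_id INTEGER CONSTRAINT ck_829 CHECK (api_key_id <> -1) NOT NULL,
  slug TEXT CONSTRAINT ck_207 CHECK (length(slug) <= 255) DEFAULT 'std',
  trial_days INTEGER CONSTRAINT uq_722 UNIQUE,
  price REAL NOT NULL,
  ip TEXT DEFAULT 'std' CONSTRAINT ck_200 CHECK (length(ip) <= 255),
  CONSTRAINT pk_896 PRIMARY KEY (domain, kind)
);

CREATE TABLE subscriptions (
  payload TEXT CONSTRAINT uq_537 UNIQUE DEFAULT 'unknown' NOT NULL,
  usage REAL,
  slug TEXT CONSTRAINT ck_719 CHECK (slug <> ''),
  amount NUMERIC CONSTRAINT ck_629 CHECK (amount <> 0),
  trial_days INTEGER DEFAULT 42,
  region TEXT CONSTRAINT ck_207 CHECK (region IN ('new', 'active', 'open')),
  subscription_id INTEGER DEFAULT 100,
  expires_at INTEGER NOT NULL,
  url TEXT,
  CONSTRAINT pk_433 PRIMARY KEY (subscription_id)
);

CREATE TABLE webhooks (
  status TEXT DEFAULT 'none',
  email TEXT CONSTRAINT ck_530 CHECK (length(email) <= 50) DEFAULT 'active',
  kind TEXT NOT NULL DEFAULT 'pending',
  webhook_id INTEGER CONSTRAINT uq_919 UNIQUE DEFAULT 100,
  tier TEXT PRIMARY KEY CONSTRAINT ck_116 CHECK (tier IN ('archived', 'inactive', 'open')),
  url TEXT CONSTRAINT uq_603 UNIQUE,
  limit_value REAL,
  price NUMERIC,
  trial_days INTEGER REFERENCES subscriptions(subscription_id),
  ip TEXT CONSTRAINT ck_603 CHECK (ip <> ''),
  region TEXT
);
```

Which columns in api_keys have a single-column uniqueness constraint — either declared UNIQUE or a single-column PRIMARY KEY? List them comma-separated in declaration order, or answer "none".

- kind: part of a composite PRIMARY KEY — only the tuple is unique, not this column on its own.
- seats: no UNIQUE or single-column PK constraint.
- amount: no UNIQUE or single-column PK constraint.
- limit_value: no UNIQUE or single-column PK constraint.
- domain: part of a composite PRIMARY KEY — only the tuple is unique, not this column on its own.
- api_key_id: no UNIQUE or single-column PK constraint.
- slug: no UNIQUE or single-column PK constraint.
- trial_days: declared UNIQUE → unique.
- price: no UNIQUE or single-column PK constraint.
- ip: no UNIQUE or single-column PK constraint.

trial_days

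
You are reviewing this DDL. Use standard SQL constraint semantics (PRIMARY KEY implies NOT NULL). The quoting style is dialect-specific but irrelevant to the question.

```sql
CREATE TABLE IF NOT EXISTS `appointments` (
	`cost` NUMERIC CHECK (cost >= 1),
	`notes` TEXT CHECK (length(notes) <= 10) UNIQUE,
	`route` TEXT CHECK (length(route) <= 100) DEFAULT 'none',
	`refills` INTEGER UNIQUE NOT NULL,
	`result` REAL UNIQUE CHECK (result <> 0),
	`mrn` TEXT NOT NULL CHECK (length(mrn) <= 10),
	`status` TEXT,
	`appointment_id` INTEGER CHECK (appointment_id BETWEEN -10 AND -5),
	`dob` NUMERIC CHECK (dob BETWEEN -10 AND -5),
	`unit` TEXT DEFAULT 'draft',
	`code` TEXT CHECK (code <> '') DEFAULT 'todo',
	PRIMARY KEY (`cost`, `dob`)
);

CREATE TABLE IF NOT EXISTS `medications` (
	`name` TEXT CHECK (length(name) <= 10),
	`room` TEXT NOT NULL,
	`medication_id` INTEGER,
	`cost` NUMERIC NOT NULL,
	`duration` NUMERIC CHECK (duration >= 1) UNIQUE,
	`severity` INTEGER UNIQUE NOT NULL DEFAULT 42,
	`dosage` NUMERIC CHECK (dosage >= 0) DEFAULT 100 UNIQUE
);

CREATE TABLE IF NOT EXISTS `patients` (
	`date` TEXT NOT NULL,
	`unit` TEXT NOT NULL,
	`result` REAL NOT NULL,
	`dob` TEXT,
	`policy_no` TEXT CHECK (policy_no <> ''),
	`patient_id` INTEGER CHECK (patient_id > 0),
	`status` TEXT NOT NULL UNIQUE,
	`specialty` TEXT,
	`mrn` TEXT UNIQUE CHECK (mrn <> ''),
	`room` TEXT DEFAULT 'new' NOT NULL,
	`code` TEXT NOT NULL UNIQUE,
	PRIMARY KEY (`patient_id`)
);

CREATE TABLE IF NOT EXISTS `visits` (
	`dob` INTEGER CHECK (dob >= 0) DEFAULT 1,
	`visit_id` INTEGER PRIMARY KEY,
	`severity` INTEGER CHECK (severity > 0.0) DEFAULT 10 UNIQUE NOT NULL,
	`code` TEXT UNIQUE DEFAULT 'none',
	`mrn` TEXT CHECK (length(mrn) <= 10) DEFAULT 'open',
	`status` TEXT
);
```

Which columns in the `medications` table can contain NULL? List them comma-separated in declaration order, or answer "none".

- name: CHECK does not forbid NULL (a CHECK constraint passes when its expression is NULL) → nullable.
- room: declared NOT NULL → not nullable.
- medication_id: no NOT NULL constraint applies → nullable.
- cost: declared NOT NULL → not nullable.
- duration: CHECK does not forbid NULL (a CHECK constraint passes when its expression is NULL) → nullable.
- severity: declared NOT NULL → not nullable.
- dosage: CHECK does not forbid NULL (a CHECK constraint passes when its expression is NULL) → nullable.

name, medication_id, duration, dosage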